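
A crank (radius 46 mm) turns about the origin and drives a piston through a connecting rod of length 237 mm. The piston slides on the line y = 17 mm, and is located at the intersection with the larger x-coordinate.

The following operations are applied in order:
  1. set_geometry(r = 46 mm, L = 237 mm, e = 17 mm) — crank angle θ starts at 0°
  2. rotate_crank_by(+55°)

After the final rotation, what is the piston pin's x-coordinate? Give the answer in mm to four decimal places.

262.4805

set_geometry: r = 46 mm, L = 237 mm, e = 17 mm; θ ← 0°
rotate_crank_by(+55°): θ ← 0° +55° = 55°
crank pin P = (r cos θ, r sin θ) = (26.384516, 37.680994)
h = r sin θ − e = 37.680994 − 17 = 20.680994
x = r cos θ + √(L² − h²) = 26.384516 + √(56169.0 − 427.7035) = 26.384516 + 236.095948 = 262.480464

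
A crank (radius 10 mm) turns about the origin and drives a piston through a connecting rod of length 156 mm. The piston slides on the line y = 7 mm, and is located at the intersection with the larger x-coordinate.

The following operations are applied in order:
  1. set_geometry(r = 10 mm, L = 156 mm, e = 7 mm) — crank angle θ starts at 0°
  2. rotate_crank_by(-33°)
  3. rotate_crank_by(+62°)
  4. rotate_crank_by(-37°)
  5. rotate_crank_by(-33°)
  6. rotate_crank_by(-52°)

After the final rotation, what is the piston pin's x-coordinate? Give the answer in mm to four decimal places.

154.5491

set_geometry: r = 10 mm, L = 156 mm, e = 7 mm; θ ← 0°
rotate_crank_by(-33°): θ ← 0° -33° = -33°
rotate_crank_by(+62°): θ ← -33° +62° = 29°
rotate_crank_by(-37°): θ ← 29° -37° = -8°
rotate_crank_by(-33°): θ ← -8° -33° = -41°
rotate_crank_by(-52°): θ ← -41° -52° = -93°
crank pin P = (r cos θ, r sin θ) = (-0.523360, -9.986295)
h = r sin θ − e = -9.986295 − 7 = -16.986295
x = r cos θ + √(L² − h²) = -0.523360 + √(24336.0 − 288.5342) = -0.523360 + 155.072453 = 154.549094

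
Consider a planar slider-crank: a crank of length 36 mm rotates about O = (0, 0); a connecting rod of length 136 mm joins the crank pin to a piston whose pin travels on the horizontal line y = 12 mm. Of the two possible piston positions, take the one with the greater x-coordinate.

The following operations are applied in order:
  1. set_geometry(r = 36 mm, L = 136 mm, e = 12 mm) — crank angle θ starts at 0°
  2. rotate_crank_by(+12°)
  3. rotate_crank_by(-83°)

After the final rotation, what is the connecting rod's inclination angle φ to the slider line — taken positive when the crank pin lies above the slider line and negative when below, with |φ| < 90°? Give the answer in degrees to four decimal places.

-19.7867

set_geometry: r = 36 mm, L = 136 mm, e = 12 mm; θ ← 0°
rotate_crank_by(+12°): θ ← 0° +12° = 12°
rotate_crank_by(-83°): θ ← 12° -83° = -71°
crank pin P = (r cos θ, r sin θ) = (11.720454, -34.038669)
h = r sin θ − e = -34.038669 − 12 = -46.038669
sin φ = h / L = -46.038669 / 136 = -0.33851962
φ = arcsin(-0.33851962) = -19.786707°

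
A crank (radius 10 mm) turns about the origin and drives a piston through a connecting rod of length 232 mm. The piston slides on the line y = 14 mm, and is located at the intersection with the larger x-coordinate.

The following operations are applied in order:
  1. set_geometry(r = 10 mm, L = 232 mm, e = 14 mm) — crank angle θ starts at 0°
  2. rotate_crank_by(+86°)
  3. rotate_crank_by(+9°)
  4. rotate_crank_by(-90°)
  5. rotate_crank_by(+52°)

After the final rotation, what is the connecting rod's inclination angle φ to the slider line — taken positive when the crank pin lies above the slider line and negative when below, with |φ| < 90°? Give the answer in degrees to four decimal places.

set_geometry: r = 10 mm, L = 232 mm, e = 14 mm; θ ← 0°
rotate_crank_by(+86°): θ ← 0° +86° = 86°
rotate_crank_by(+9°): θ ← 86° +9° = 95°
rotate_crank_by(-90°): θ ← 95° -90° = 5°
rotate_crank_by(+52°): θ ← 5° +52° = 57°
crank pin P = (r cos θ, r sin θ) = (5.446390, 8.386706)
h = r sin θ − e = 8.386706 − 14 = -5.613294
sin φ = h / L = -5.613294 / 232 = -0.02419523
φ = arcsin(-0.02419523) = -1.386420°

-1.3864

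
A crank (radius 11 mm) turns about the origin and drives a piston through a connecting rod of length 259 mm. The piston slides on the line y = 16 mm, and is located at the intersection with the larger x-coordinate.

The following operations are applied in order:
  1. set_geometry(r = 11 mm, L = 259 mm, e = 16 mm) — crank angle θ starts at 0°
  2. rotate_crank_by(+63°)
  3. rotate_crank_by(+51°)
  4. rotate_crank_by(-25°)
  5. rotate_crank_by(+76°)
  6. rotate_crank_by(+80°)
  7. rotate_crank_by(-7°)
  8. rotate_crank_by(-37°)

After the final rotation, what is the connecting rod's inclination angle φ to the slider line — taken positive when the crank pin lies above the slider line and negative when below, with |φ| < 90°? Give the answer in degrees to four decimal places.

set_geometry: r = 11 mm, L = 259 mm, e = 16 mm; θ ← 0°
rotate_crank_by(+63°): θ ← 0° +63° = 63°
rotate_crank_by(+51°): θ ← 63° +51° = 114°
rotate_crank_by(-25°): θ ← 114° -25° = 89°
rotate_crank_by(+76°): θ ← 89° +76° = 165°
rotate_crank_by(+80°): θ ← 165° +80° = 245°
rotate_crank_by(-7°): θ ← 245° -7° = 238°
rotate_crank_by(-37°): θ ← 238° -37° = 201°
crank pin P = (r cos θ, r sin θ) = (-10.269385, -3.942047)
h = r sin θ − e = -3.942047 − 16 = -19.942047
sin φ = h / L = -19.942047 / 259 = -0.07699632
φ = arcsin(-0.07699632) = -4.415935°

-4.4159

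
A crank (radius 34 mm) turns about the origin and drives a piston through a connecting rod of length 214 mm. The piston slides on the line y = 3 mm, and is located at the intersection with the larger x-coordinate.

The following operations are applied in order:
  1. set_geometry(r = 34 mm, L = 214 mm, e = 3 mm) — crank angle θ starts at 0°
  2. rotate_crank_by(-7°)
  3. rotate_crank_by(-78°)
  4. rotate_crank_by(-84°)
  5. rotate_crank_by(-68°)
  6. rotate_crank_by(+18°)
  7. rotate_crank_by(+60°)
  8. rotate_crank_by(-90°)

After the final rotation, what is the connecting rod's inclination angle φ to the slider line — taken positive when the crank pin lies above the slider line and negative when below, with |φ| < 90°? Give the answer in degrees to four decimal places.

set_geometry: r = 34 mm, L = 214 mm, e = 3 mm; θ ← 0°
rotate_crank_by(-7°): θ ← 0° -7° = -7°
rotate_crank_by(-78°): θ ← -7° -78° = -85°
rotate_crank_by(-84°): θ ← -85° -84° = -169°
rotate_crank_by(-68°): θ ← -169° -68° = -237°
rotate_crank_by(+18°): θ ← -237° +18° = -219°
rotate_crank_by(+60°): θ ← -219° +60° = -159°
rotate_crank_by(-90°): θ ← -159° -90° = -249°
crank pin P = (r cos θ, r sin θ) = (-12.184510, 31.741735)
h = r sin θ − e = 31.741735 − 3 = 28.741735
sin φ = h / L = 28.741735 / 214 = 0.13430717
φ = arcsin(0.13430717) = 7.718559°

7.7186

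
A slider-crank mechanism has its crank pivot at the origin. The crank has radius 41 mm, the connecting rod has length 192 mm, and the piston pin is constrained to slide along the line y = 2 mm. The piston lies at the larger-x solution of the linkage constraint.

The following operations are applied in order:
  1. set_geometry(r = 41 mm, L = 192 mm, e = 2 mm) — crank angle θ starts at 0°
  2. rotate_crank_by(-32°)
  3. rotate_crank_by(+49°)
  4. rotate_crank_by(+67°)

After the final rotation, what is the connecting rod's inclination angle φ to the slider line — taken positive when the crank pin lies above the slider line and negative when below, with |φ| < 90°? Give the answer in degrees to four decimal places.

11.6513

set_geometry: r = 41 mm, L = 192 mm, e = 2 mm; θ ← 0°
rotate_crank_by(-32°): θ ← 0° -32° = -32°
rotate_crank_by(+49°): θ ← -32° +49° = 17°
rotate_crank_by(+67°): θ ← 17° +67° = 84°
crank pin P = (r cos θ, r sin θ) = (4.285667, 40.775398)
h = r sin θ − e = 40.775398 − 2 = 38.775398
sin φ = h / L = 38.775398 / 192 = 0.20195520
φ = arcsin(0.20195520) = 11.651317°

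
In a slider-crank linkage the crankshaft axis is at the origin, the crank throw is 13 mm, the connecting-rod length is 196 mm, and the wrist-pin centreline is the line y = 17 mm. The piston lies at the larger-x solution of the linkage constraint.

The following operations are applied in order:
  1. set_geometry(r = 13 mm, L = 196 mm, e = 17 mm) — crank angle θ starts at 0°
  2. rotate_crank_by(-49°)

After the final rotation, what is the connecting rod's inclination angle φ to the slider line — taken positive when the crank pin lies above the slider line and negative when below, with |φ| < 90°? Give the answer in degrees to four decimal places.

set_geometry: r = 13 mm, L = 196 mm, e = 17 mm; θ ← 0°
rotate_crank_by(-49°): θ ← 0° -49° = -49°
crank pin P = (r cos θ, r sin θ) = (8.528767, -9.811225)
h = r sin θ − e = -9.811225 − 17 = -26.811225
sin φ = h / L = -26.811225 / 196 = -0.13679196
φ = arcsin(-0.13679196) = -7.862253°

-7.8623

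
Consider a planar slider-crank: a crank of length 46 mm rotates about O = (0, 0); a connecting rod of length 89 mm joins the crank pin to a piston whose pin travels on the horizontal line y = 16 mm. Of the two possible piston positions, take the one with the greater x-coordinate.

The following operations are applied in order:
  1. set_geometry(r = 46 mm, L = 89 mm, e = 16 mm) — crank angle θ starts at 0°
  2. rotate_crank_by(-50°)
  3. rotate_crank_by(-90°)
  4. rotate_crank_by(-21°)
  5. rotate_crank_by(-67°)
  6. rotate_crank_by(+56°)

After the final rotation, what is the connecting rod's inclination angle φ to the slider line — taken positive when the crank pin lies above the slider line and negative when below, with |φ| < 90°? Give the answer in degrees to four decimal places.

set_geometry: r = 46 mm, L = 89 mm, e = 16 mm; θ ← 0°
rotate_crank_by(-50°): θ ← 0° -50° = -50°
rotate_crank_by(-90°): θ ← -50° -90° = -140°
rotate_crank_by(-21°): θ ← -140° -21° = -161°
rotate_crank_by(-67°): θ ← -161° -67° = -228°
rotate_crank_by(+56°): θ ← -228° +56° = -172°
crank pin P = (r cos θ, r sin θ) = (-45.552331, -6.401963)
h = r sin θ − e = -6.401963 − 16 = -22.401963
sin φ = h / L = -22.401963 / 89 = -0.25170745
φ = arcsin(-0.25170745) = -14.578573°

-14.5786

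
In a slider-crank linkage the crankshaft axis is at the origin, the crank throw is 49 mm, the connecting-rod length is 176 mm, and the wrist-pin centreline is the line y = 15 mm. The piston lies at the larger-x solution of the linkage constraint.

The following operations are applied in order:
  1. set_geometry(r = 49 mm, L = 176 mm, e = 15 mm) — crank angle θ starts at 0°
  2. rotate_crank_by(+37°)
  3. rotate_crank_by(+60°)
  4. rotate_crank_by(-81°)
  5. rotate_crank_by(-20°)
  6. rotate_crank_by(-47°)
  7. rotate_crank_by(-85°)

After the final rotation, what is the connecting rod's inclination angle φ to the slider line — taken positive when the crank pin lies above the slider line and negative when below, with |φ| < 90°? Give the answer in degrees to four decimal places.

set_geometry: r = 49 mm, L = 176 mm, e = 15 mm; θ ← 0°
rotate_crank_by(+37°): θ ← 0° +37° = 37°
rotate_crank_by(+60°): θ ← 37° +60° = 97°
rotate_crank_by(-81°): θ ← 97° -81° = 16°
rotate_crank_by(-20°): θ ← 16° -20° = -4°
rotate_crank_by(-47°): θ ← -4° -47° = -51°
rotate_crank_by(-85°): θ ← -51° -85° = -136°
crank pin P = (r cos θ, r sin θ) = (-35.247650, -34.038260)
h = r sin θ − e = -34.038260 − 15 = -49.038260
sin φ = h / L = -49.038260 / 176 = -0.27862648
φ = arcsin(-0.27862648) = -16.178246°

-16.1782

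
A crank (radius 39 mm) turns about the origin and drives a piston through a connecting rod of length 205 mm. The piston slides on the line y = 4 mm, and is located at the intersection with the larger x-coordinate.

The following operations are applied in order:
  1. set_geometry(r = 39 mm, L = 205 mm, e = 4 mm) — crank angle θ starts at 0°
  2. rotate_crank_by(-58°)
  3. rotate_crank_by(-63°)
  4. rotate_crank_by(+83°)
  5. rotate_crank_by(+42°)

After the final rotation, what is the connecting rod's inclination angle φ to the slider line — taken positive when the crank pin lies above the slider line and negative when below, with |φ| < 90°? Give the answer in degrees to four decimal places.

-0.3576

set_geometry: r = 39 mm, L = 205 mm, e = 4 mm; θ ← 0°
rotate_crank_by(-58°): θ ← 0° -58° = -58°
rotate_crank_by(-63°): θ ← -58° -63° = -121°
rotate_crank_by(+83°): θ ← -121° +83° = -38°
rotate_crank_by(+42°): θ ← -38° +42° = 4°
crank pin P = (r cos θ, r sin θ) = (38.904998, 2.720502)
h = r sin θ − e = 2.720502 − 4 = -1.279498
sin φ = h / L = -1.279498 / 205 = -0.00624145
φ = arcsin(-0.00624145) = -0.357611°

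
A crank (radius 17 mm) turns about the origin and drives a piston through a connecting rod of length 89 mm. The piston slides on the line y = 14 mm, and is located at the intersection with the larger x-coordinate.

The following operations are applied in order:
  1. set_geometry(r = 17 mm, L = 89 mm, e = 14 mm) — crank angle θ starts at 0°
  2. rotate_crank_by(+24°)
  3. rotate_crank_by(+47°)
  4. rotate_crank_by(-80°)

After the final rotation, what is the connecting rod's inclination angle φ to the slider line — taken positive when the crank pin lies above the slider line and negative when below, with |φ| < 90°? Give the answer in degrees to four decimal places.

set_geometry: r = 17 mm, L = 89 mm, e = 14 mm; θ ← 0°
rotate_crank_by(+24°): θ ← 0° +24° = 24°
rotate_crank_by(+47°): θ ← 24° +47° = 71°
rotate_crank_by(-80°): θ ← 71° -80° = -9°
crank pin P = (r cos θ, r sin θ) = (16.790702, -2.659386)
h = r sin θ − e = -2.659386 − 14 = -16.659386
sin φ = h / L = -16.659386 / 89 = -0.18718411
φ = arcsin(-0.18718411) = -10.788498°

-10.7885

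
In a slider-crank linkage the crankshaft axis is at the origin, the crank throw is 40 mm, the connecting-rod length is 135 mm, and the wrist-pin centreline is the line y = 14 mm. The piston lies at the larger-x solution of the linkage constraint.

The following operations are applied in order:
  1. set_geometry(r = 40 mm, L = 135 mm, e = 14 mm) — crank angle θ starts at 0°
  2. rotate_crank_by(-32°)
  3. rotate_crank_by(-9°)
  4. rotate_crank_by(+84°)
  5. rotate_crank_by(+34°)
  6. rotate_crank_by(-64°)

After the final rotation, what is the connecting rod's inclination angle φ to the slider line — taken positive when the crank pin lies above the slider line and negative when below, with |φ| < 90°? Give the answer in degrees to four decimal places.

set_geometry: r = 40 mm, L = 135 mm, e = 14 mm; θ ← 0°
rotate_crank_by(-32°): θ ← 0° -32° = -32°
rotate_crank_by(-9°): θ ← -32° -9° = -41°
rotate_crank_by(+84°): θ ← -41° +84° = 43°
rotate_crank_by(+34°): θ ← 43° +34° = 77°
rotate_crank_by(-64°): θ ← 77° -64° = 13°
crank pin P = (r cos θ, r sin θ) = (38.974803, 8.998042)
h = r sin θ − e = 8.998042 − 14 = -5.001958
sin φ = h / L = -5.001958 / 135 = -0.03705154
φ = arcsin(-0.03705154) = -2.123383°

-2.1234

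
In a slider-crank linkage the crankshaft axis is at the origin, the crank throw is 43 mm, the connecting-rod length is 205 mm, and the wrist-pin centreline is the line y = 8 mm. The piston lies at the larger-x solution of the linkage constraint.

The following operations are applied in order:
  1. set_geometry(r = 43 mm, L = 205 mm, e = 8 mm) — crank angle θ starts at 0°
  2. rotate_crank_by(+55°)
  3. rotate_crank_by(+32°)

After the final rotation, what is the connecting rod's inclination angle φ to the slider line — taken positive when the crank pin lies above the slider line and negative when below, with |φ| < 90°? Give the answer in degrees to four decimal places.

set_geometry: r = 43 mm, L = 205 mm, e = 8 mm; θ ← 0°
rotate_crank_by(+55°): θ ← 0° +55° = 55°
rotate_crank_by(+32°): θ ← 55° +32° = 87°
crank pin P = (r cos θ, r sin θ) = (2.250446, 42.941070)
h = r sin θ − e = 42.941070 − 8 = 34.941070
sin φ = h / L = 34.941070 / 205 = 0.17044424
φ = arcsin(0.17044424) = 9.813649°

9.8136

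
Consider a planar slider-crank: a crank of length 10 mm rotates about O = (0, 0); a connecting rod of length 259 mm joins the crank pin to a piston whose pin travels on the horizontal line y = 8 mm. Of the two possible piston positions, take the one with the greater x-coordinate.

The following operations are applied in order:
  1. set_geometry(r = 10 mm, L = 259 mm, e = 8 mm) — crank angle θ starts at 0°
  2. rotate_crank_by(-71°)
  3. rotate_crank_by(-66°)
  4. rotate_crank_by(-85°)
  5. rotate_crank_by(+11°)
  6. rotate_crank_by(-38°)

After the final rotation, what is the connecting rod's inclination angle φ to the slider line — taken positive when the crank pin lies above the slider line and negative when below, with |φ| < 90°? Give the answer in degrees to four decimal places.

0.2955

set_geometry: r = 10 mm, L = 259 mm, e = 8 mm; θ ← 0°
rotate_crank_by(-71°): θ ← 0° -71° = -71°
rotate_crank_by(-66°): θ ← -71° -66° = -137°
rotate_crank_by(-85°): θ ← -137° -85° = -222°
rotate_crank_by(+11°): θ ← -222° +11° = -211°
rotate_crank_by(-38°): θ ← -211° -38° = -249°
crank pin P = (r cos θ, r sin θ) = (-3.583679, 9.335804)
h = r sin θ − e = 9.335804 − 8 = 1.335804
sin φ = h / L = 1.335804 / 259 = 0.00515755
φ = arcsin(0.00515755) = 0.295507°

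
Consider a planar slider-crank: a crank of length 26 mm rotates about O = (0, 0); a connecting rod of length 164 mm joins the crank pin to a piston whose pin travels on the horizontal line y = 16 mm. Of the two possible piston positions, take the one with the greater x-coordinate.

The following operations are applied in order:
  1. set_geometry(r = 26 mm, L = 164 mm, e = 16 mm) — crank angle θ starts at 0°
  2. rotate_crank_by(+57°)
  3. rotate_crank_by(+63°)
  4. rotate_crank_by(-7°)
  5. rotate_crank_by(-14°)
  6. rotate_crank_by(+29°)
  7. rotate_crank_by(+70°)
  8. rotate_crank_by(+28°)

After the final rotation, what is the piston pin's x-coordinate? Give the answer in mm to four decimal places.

142.2252

set_geometry: r = 26 mm, L = 164 mm, e = 16 mm; θ ← 0°
rotate_crank_by(+57°): θ ← 0° +57° = 57°
rotate_crank_by(+63°): θ ← 57° +63° = 120°
rotate_crank_by(-7°): θ ← 120° -7° = 113°
rotate_crank_by(-14°): θ ← 113° -14° = 99°
rotate_crank_by(+29°): θ ← 99° +29° = 128°
rotate_crank_by(+70°): θ ← 128° +70° = 198°
rotate_crank_by(+28°): θ ← 198° +28° = 226°
crank pin P = (r cos θ, r sin θ) = (-18.061118, -18.702835)
h = r sin θ − e = -18.702835 − 16 = -34.702835
x = r cos θ + √(L² − h²) = -18.061118 + √(26896.0 − 1204.2867) = -18.061118 + 160.286348 = 142.225230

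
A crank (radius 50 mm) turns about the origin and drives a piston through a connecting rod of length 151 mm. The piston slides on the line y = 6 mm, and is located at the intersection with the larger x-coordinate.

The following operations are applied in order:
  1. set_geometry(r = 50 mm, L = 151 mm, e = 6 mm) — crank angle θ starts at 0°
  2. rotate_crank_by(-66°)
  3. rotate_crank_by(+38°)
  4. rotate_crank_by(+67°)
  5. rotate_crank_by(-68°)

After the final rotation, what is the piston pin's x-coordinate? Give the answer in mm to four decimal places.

191.6719

set_geometry: r = 50 mm, L = 151 mm, e = 6 mm; θ ← 0°
rotate_crank_by(-66°): θ ← 0° -66° = -66°
rotate_crank_by(+38°): θ ← -66° +38° = -28°
rotate_crank_by(+67°): θ ← -28° +67° = 39°
rotate_crank_by(-68°): θ ← 39° -68° = -29°
crank pin P = (r cos θ, r sin θ) = (43.730985, -24.240481)
h = r sin θ − e = -24.240481 − 6 = -30.240481
x = r cos θ + √(L² − h²) = 43.730985 + √(22801.0 − 914.4867) = 43.730985 + 147.940912 = 191.671897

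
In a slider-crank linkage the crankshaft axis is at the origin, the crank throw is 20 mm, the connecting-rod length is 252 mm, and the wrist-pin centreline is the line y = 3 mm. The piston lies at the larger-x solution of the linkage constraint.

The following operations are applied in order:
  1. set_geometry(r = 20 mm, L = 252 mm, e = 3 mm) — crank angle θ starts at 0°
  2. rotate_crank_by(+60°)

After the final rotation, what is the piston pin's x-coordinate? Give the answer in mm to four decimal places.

set_geometry: r = 20 mm, L = 252 mm, e = 3 mm; θ ← 0°
rotate_crank_by(+60°): θ ← 0° +60° = 60°
crank pin P = (r cos θ, r sin θ) = (10.000000, 17.320508)
h = r sin θ − e = 17.320508 − 3 = 14.320508
x = r cos θ + √(L² − h²) = 10.000000 + √(63504.0 − 205.0770) = 10.000000 + 251.592772 = 261.592772

261.5928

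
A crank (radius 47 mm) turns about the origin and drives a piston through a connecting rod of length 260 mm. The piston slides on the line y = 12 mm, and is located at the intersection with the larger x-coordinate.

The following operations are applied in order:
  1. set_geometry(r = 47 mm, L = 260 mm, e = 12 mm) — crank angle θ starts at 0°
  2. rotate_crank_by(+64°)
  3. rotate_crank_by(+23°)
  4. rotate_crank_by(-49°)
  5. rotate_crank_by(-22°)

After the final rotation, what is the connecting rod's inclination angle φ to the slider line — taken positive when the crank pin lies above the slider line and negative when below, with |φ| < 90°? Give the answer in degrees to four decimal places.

set_geometry: r = 47 mm, L = 260 mm, e = 12 mm; θ ← 0°
rotate_crank_by(+64°): θ ← 0° +64° = 64°
rotate_crank_by(+23°): θ ← 64° +23° = 87°
rotate_crank_by(-49°): θ ← 87° -49° = 38°
rotate_crank_by(-22°): θ ← 38° -22° = 16°
crank pin P = (r cos θ, r sin θ) = (45.179300, 12.954956)
h = r sin θ − e = 12.954956 − 12 = 0.954956
sin φ = h / L = 0.954956 / 260 = 0.00367291
φ = arcsin(0.00367291) = 0.210443°

0.2104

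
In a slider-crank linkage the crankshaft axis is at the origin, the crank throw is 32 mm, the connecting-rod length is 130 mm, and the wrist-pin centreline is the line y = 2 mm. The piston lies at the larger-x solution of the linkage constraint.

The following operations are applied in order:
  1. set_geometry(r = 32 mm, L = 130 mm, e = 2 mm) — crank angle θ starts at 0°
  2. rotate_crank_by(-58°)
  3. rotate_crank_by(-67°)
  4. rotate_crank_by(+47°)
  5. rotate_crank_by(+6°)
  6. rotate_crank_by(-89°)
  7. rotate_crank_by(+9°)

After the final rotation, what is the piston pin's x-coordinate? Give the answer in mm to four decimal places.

100.6263

set_geometry: r = 32 mm, L = 130 mm, e = 2 mm; θ ← 0°
rotate_crank_by(-58°): θ ← 0° -58° = -58°
rotate_crank_by(-67°): θ ← -58° -67° = -125°
rotate_crank_by(+47°): θ ← -125° +47° = -78°
rotate_crank_by(+6°): θ ← -78° +6° = -72°
rotate_crank_by(-89°): θ ← -72° -89° = -161°
rotate_crank_by(+9°): θ ← -161° +9° = -152°
crank pin P = (r cos θ, r sin θ) = (-28.254323, -15.023090)
h = r sin θ − e = -15.023090 − 2 = -17.023090
x = r cos θ + √(L² − h²) = -28.254323 + √(16900.0 − 289.7856) = -28.254323 + 128.880621 = 100.626298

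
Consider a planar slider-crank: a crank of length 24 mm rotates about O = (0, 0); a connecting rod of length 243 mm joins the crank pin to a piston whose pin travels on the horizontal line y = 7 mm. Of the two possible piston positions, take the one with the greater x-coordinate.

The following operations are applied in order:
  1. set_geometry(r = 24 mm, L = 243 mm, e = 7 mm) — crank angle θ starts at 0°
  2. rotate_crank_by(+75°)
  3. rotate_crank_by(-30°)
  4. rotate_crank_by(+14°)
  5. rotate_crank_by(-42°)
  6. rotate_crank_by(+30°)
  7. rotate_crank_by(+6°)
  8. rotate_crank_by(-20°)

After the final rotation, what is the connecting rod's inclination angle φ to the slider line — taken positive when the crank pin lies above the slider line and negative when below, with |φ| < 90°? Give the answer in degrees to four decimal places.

1.4317

set_geometry: r = 24 mm, L = 243 mm, e = 7 mm; θ ← 0°
rotate_crank_by(+75°): θ ← 0° +75° = 75°
rotate_crank_by(-30°): θ ← 75° -30° = 45°
rotate_crank_by(+14°): θ ← 45° +14° = 59°
rotate_crank_by(-42°): θ ← 59° -42° = 17°
rotate_crank_by(+30°): θ ← 17° +30° = 47°
rotate_crank_by(+6°): θ ← 47° +6° = 53°
rotate_crank_by(-20°): θ ← 53° -20° = 33°
crank pin P = (r cos θ, r sin θ) = (20.128094, 13.071337)
h = r sin θ − e = 13.071337 − 7 = 6.071337
sin φ = h / L = 6.071337 / 243 = 0.02498493
φ = arcsin(0.02498493) = 1.431680°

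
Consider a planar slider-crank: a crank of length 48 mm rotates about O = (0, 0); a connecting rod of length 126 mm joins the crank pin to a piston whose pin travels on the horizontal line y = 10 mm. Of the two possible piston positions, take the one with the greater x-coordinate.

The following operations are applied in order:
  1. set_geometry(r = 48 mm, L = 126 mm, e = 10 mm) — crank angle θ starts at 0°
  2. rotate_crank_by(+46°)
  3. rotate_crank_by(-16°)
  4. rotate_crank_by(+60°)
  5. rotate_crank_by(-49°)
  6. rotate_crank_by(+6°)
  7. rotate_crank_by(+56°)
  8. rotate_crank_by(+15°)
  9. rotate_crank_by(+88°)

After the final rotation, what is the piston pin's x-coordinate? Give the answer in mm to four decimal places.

78.9742

set_geometry: r = 48 mm, L = 126 mm, e = 10 mm; θ ← 0°
rotate_crank_by(+46°): θ ← 0° +46° = 46°
rotate_crank_by(-16°): θ ← 46° -16° = 30°
rotate_crank_by(+60°): θ ← 30° +60° = 90°
rotate_crank_by(-49°): θ ← 90° -49° = 41°
rotate_crank_by(+6°): θ ← 41° +6° = 47°
rotate_crank_by(+56°): θ ← 47° +56° = 103°
rotate_crank_by(+15°): θ ← 103° +15° = 118°
rotate_crank_by(+88°): θ ← 118° +88° = 206°
crank pin P = (r cos θ, r sin θ) = (-43.142114, -21.041815)
h = r sin θ − e = -21.041815 − 10 = -31.041815
x = r cos θ + √(L² − h²) = -43.142114 + √(15876.0 − 963.5943) = -43.142114 + 122.116361 = 78.974247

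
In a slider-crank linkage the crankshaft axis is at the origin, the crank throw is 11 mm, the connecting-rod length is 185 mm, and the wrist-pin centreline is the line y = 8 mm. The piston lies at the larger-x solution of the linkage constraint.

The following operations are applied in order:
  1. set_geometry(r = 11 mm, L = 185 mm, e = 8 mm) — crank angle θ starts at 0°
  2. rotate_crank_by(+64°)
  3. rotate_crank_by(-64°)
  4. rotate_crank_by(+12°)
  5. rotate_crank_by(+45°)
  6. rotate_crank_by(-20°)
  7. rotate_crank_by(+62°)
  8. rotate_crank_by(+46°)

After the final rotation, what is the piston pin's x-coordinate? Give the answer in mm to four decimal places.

set_geometry: r = 11 mm, L = 185 mm, e = 8 mm; θ ← 0°
rotate_crank_by(+64°): θ ← 0° +64° = 64°
rotate_crank_by(-64°): θ ← 64° -64° = 0°
rotate_crank_by(+12°): θ ← 0° +12° = 12°
rotate_crank_by(+45°): θ ← 12° +45° = 57°
rotate_crank_by(-20°): θ ← 57° -20° = 37°
rotate_crank_by(+62°): θ ← 37° +62° = 99°
rotate_crank_by(+46°): θ ← 99° +46° = 145°
crank pin P = (r cos θ, r sin θ) = (-9.010672, 6.309341)
h = r sin θ − e = 6.309341 − 8 = -1.690659
x = r cos θ + √(L² − h²) = -9.010672 + √(34225.0 − 2.8583) = -9.010672 + 184.992275 = 175.981602

175.9816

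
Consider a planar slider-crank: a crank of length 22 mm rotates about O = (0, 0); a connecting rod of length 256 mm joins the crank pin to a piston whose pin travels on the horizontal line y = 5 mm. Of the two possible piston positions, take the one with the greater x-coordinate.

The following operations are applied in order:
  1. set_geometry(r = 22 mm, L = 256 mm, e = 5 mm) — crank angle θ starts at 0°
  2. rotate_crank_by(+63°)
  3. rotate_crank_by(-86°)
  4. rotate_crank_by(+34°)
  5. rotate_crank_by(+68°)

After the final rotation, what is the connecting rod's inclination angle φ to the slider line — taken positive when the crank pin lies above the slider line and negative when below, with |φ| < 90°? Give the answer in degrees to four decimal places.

set_geometry: r = 22 mm, L = 256 mm, e = 5 mm; θ ← 0°
rotate_crank_by(+63°): θ ← 0° +63° = 63°
rotate_crank_by(-86°): θ ← 63° -86° = -23°
rotate_crank_by(+34°): θ ← -23° +34° = 11°
rotate_crank_by(+68°): θ ← 11° +68° = 79°
crank pin P = (r cos θ, r sin θ) = (4.197798, 21.595798)
h = r sin θ − e = 21.595798 − 5 = 16.595798
sin φ = h / L = 16.595798 / 256 = 0.06482734
φ = arcsin(0.06482734) = 3.716939°

3.7169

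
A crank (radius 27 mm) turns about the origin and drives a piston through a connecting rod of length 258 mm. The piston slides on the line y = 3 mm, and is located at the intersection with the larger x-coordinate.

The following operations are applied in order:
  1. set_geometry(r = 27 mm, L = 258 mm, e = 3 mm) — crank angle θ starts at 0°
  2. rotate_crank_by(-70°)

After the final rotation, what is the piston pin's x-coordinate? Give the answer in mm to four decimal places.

265.6698

set_geometry: r = 27 mm, L = 258 mm, e = 3 mm; θ ← 0°
rotate_crank_by(-70°): θ ← 0° -70° = -70°
crank pin P = (r cos θ, r sin θ) = (9.234544, -25.371701)
h = r sin θ − e = -25.371701 − 3 = -28.371701
x = r cos θ + √(L² − h²) = 9.234544 + √(66564.0 − 804.9534) = 9.234544 + 256.435268 = 265.669812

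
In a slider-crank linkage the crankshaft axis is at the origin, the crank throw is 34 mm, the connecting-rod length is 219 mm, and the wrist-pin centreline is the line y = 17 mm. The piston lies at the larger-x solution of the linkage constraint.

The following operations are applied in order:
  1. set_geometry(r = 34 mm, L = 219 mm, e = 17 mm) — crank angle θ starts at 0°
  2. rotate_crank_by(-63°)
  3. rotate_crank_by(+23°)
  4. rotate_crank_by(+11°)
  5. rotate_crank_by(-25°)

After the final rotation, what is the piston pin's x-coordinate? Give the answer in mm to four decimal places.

234.4146

set_geometry: r = 34 mm, L = 219 mm, e = 17 mm; θ ← 0°
rotate_crank_by(-63°): θ ← 0° -63° = -63°
rotate_crank_by(+23°): θ ← -63° +23° = -40°
rotate_crank_by(+11°): θ ← -40° +11° = -29°
rotate_crank_by(-25°): θ ← -29° -25° = -54°
crank pin P = (r cos θ, r sin θ) = (19.984699, -27.506578)
h = r sin θ − e = -27.506578 − 17 = -44.506578
x = r cos θ + √(L² − h²) = 19.984699 + √(47961.0 − 1980.8355) = 19.984699 + 214.429859 = 234.414558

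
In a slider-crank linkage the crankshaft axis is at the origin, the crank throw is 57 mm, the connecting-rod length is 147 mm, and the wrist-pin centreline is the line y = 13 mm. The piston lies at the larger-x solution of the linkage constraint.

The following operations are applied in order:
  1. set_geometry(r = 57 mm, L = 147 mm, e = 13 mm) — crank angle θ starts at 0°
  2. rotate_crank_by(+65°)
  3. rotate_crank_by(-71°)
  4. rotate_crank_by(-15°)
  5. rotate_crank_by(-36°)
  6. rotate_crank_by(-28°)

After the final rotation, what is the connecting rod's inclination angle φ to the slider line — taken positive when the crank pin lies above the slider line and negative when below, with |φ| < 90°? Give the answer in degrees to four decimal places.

set_geometry: r = 57 mm, L = 147 mm, e = 13 mm; θ ← 0°
rotate_crank_by(+65°): θ ← 0° +65° = 65°
rotate_crank_by(-71°): θ ← 65° -71° = -6°
rotate_crank_by(-15°): θ ← -6° -15° = -21°
rotate_crank_by(-36°): θ ← -21° -36° = -57°
rotate_crank_by(-28°): θ ← -57° -28° = -85°
crank pin P = (r cos θ, r sin θ) = (4.967877, -56.783098)
h = r sin θ − e = -56.783098 − 13 = -69.783098
sin φ = h / L = -69.783098 / 147 = -0.47471495
φ = arcsin(-0.47471495) = -28.340792°

-28.3408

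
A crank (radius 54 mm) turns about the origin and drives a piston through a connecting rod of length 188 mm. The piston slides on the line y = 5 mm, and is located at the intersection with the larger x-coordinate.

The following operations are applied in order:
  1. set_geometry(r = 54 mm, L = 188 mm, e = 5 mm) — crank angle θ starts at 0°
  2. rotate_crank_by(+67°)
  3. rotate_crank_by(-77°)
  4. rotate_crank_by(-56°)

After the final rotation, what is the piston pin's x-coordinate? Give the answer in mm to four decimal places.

201.9418

set_geometry: r = 54 mm, L = 188 mm, e = 5 mm; θ ← 0°
rotate_crank_by(+67°): θ ← 0° +67° = 67°
rotate_crank_by(-77°): θ ← 67° -77° = -10°
rotate_crank_by(-56°): θ ← -10° -56° = -66°
crank pin P = (r cos θ, r sin θ) = (21.963779, -49.331455)
h = r sin θ − e = -49.331455 − 5 = -54.331455
x = r cos θ + √(L² − h²) = 21.963779 + √(35344.0 − 2951.9070) = 21.963779 + 179.978035 = 201.941814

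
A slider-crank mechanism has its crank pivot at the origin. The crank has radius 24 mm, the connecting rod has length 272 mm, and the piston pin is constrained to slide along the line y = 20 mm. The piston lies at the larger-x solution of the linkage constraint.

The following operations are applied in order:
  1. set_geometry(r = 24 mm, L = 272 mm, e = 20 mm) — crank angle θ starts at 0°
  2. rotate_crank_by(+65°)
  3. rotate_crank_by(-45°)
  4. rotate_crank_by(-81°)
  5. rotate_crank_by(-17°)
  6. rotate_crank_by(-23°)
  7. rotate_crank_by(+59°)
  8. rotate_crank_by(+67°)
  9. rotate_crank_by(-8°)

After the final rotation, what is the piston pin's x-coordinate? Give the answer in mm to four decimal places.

294.6413

set_geometry: r = 24 mm, L = 272 mm, e = 20 mm; θ ← 0°
rotate_crank_by(+65°): θ ← 0° +65° = 65°
rotate_crank_by(-45°): θ ← 65° -45° = 20°
rotate_crank_by(-81°): θ ← 20° -81° = -61°
rotate_crank_by(-17°): θ ← -61° -17° = -78°
rotate_crank_by(-23°): θ ← -78° -23° = -101°
rotate_crank_by(+59°): θ ← -101° +59° = -42°
rotate_crank_by(+67°): θ ← -42° +67° = 25°
rotate_crank_by(-8°): θ ← 25° -8° = 17°
crank pin P = (r cos θ, r sin θ) = (22.951314, 7.016921)
h = r sin θ − e = 7.016921 − 20 = -12.983079
x = r cos θ + √(L² − h²) = 22.951314 + √(73984.0 − 168.5603) = 22.951314 + 271.689970 = 294.641284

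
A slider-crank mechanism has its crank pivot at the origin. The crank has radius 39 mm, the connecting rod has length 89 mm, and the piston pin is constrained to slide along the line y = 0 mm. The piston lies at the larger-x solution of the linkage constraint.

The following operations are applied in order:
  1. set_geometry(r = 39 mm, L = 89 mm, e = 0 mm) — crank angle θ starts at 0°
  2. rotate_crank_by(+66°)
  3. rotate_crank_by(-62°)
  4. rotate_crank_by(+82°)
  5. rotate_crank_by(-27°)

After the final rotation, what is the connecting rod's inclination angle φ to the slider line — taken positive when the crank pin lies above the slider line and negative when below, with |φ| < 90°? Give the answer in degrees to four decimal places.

set_geometry: r = 39 mm, L = 89 mm, e = 0 mm; θ ← 0°
rotate_crank_by(+66°): θ ← 0° +66° = 66°
rotate_crank_by(-62°): θ ← 66° -62° = 4°
rotate_crank_by(+82°): θ ← 4° +82° = 86°
rotate_crank_by(-27°): θ ← 86° -27° = 59°
crank pin P = (r cos θ, r sin θ) = (20.086485, 33.429525)
h = r sin θ − e = 33.429525 − 0 = 33.429525
sin φ = h / L = 33.429525 / 89 = 0.37561264
φ = arcsin(0.37561264) = 22.062183°

22.0622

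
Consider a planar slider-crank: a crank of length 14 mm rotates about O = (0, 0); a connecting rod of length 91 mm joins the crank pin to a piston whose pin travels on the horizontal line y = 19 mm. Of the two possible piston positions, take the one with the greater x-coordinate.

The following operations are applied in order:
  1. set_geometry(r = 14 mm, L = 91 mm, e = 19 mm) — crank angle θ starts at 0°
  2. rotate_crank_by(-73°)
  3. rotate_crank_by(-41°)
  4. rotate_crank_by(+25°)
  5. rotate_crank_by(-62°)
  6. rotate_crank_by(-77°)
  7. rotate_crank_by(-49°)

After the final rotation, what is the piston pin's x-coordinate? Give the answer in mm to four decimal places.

set_geometry: r = 14 mm, L = 91 mm, e = 19 mm; θ ← 0°
rotate_crank_by(-73°): θ ← 0° -73° = -73°
rotate_crank_by(-41°): θ ← -73° -41° = -114°
rotate_crank_by(+25°): θ ← -114° +25° = -89°
rotate_crank_by(-62°): θ ← -89° -62° = -151°
rotate_crank_by(-77°): θ ← -151° -77° = -228°
rotate_crank_by(-49°): θ ← -228° -49° = -277°
crank pin P = (r cos θ, r sin θ) = (1.706171, 13.895646)
h = r sin θ − e = 13.895646 − 19 = -5.104354
x = r cos θ + √(L² − h²) = 1.706171 + √(8281.0 − 26.0544) = 1.706171 + 90.856731 = 92.562902

92.5629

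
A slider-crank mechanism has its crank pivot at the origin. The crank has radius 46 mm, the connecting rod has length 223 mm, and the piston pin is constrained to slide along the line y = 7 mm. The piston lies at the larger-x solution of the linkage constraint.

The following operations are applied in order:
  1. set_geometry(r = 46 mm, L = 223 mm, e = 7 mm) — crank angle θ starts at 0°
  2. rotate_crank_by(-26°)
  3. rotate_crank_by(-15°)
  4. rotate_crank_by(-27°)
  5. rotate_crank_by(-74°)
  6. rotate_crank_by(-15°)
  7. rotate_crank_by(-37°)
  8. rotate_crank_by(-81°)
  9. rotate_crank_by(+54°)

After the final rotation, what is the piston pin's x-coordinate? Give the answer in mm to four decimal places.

set_geometry: r = 46 mm, L = 223 mm, e = 7 mm; θ ← 0°
rotate_crank_by(-26°): θ ← 0° -26° = -26°
rotate_crank_by(-15°): θ ← -26° -15° = -41°
rotate_crank_by(-27°): θ ← -41° -27° = -68°
rotate_crank_by(-74°): θ ← -68° -74° = -142°
rotate_crank_by(-15°): θ ← -142° -15° = -157°
rotate_crank_by(-37°): θ ← -157° -37° = -194°
rotate_crank_by(-81°): θ ← -194° -81° = -275°
rotate_crank_by(+54°): θ ← -275° +54° = -221°
crank pin P = (r cos θ, r sin θ) = (-34.716641, 30.178715)
h = r sin θ − e = 30.178715 − 7 = 23.178715
x = r cos θ + √(L² − h²) = -34.716641 + √(49729.0 − 537.2528) = -34.716641 + 221.792126 = 187.075485

187.0755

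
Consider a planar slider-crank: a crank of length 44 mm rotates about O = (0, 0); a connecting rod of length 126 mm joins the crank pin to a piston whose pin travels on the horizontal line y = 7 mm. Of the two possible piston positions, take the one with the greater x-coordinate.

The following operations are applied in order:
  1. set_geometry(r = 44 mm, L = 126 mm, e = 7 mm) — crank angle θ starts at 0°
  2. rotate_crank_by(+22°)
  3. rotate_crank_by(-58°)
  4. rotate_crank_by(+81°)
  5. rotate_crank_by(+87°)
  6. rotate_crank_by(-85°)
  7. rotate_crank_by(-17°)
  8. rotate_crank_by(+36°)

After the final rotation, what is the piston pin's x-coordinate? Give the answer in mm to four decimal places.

set_geometry: r = 44 mm, L = 126 mm, e = 7 mm; θ ← 0°
rotate_crank_by(+22°): θ ← 0° +22° = 22°
rotate_crank_by(-58°): θ ← 22° -58° = -36°
rotate_crank_by(+81°): θ ← -36° +81° = 45°
rotate_crank_by(+87°): θ ← 45° +87° = 132°
rotate_crank_by(-85°): θ ← 132° -85° = 47°
rotate_crank_by(-17°): θ ← 47° -17° = 30°
rotate_crank_by(+36°): θ ← 30° +36° = 66°
crank pin P = (r cos θ, r sin θ) = (17.896412, 40.196000)
h = r sin θ − e = 40.196000 − 7 = 33.196000
x = r cos θ + √(L² − h²) = 17.896412 + √(15876.0 − 1101.9744) = 17.896412 + 121.548449 = 139.444862

139.4449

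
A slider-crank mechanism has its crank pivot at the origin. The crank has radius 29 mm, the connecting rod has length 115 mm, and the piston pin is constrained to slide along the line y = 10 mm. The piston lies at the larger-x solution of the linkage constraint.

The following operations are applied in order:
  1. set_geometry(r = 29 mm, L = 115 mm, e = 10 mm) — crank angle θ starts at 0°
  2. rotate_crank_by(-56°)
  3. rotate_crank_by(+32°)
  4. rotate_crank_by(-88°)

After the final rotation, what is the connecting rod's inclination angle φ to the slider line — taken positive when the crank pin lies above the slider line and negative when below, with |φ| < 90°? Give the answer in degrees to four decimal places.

-18.7094

set_geometry: r = 29 mm, L = 115 mm, e = 10 mm; θ ← 0°
rotate_crank_by(-56°): θ ← 0° -56° = -56°
rotate_crank_by(+32°): θ ← -56° +32° = -24°
rotate_crank_by(-88°): θ ← -24° -88° = -112°
crank pin P = (r cos θ, r sin θ) = (-10.863591, -26.888332)
h = r sin θ − e = -26.888332 − 10 = -36.888332
sin φ = h / L = -36.888332 / 115 = -0.32076810
φ = arcsin(-0.32076810) = -18.709383°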